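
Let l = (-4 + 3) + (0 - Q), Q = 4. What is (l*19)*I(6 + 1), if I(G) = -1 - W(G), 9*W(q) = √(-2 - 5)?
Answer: 95 + 95*I*√7/9 ≈ 95.0 + 27.927*I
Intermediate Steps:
W(q) = I*√7/9 (W(q) = √(-2 - 5)/9 = √(-7)/9 = (I*√7)/9 = I*√7/9)
l = -5 (l = (-4 + 3) + (0 - 1*4) = -1 + (0 - 4) = -1 - 4 = -5)
I(G) = -1 - I*√7/9
(l*19)*I(6 + 1) = (-5*19)*(-1 - I*√7/9) = -95*(-1 - I*√7/9) = 95 + 95*I*√7/9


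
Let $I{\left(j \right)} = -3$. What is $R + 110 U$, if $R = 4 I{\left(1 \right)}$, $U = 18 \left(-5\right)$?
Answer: $-9912$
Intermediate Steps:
$U = -90$
$R = -12$ ($R = 4 \left(-3\right) = -12$)
$R + 110 U = -12 + 110 \left(-90\right) = -12 - 9900 = -9912$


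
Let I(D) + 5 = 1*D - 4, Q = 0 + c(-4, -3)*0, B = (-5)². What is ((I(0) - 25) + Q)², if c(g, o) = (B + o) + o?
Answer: 1156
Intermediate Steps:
B = 25
c(g, o) = 25 + 2*o (c(g, o) = (25 + o) + o = 25 + 2*o)
Q = 0 (Q = 0 + (25 + 2*(-3))*0 = 0 + (25 - 6)*0 = 0 + 19*0 = 0 + 0 = 0)
I(D) = -9 + D (I(D) = -5 + (1*D - 4) = -5 + (D - 4) = -5 + (-4 + D) = -9 + D)
((I(0) - 25) + Q)² = (((-9 + 0) - 25) + 0)² = ((-9 - 25) + 0)² = (-34 + 0)² = (-34)² = 1156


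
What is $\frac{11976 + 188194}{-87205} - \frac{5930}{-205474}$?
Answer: $- \frac{4061260493}{1791836017} \approx -2.2665$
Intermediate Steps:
$\frac{11976 + 188194}{-87205} - \frac{5930}{-205474} = 200170 \left(- \frac{1}{87205}\right) - - \frac{2965}{102737} = - \frac{40034}{17441} + \frac{2965}{102737} = - \frac{4061260493}{1791836017}$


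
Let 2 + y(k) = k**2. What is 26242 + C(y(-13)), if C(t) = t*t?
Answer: 54131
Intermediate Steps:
y(k) = -2 + k**2
C(t) = t**2
26242 + C(y(-13)) = 26242 + (-2 + (-13)**2)**2 = 26242 + (-2 + 169)**2 = 26242 + 167**2 = 26242 + 27889 = 54131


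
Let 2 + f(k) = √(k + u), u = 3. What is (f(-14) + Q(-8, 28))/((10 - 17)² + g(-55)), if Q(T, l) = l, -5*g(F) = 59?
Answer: 65/93 + 5*I*√11/186 ≈ 0.69893 + 0.089157*I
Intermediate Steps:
g(F) = -59/5 (g(F) = -⅕*59 = -59/5)
f(k) = -2 + √(3 + k) (f(k) = -2 + √(k + 3) = -2 + √(3 + k))
(f(-14) + Q(-8, 28))/((10 - 17)² + g(-55)) = ((-2 + √(3 - 14)) + 28)/((10 - 17)² - 59/5) = ((-2 + √(-11)) + 28)/((-7)² - 59/5) = ((-2 + I*√11) + 28)/(49 - 59/5) = (26 + I*√11)/(186/5) = (26 + I*√11)*(5/186) = 65/93 + 5*I*√11/186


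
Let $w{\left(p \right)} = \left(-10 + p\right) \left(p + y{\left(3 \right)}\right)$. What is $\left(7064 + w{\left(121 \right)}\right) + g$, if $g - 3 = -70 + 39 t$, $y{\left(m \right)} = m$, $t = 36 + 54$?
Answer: $24271$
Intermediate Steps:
$t = 90$
$w{\left(p \right)} = \left(-10 + p\right) \left(3 + p\right)$ ($w{\left(p \right)} = \left(-10 + p\right) \left(p + 3\right) = \left(-10 + p\right) \left(3 + p\right)$)
$g = 3443$ ($g = 3 + \left(-70 + 39 \cdot 90\right) = 3 + \left(-70 + 3510\right) = 3 + 3440 = 3443$)
$\left(7064 + w{\left(121 \right)}\right) + g = \left(7064 - \left(877 - 14641\right)\right) + 3443 = \left(7064 - -13764\right) + 3443 = \left(7064 + 13764\right) + 3443 = 20828 + 3443 = 24271$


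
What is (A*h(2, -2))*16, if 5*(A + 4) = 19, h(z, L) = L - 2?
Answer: 64/5 ≈ 12.800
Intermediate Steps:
h(z, L) = -2 + L
A = -⅕ (A = -4 + (⅕)*19 = -4 + 19/5 = -⅕ ≈ -0.20000)
(A*h(2, -2))*16 = -(-2 - 2)/5*16 = -⅕*(-4)*16 = (⅘)*16 = 64/5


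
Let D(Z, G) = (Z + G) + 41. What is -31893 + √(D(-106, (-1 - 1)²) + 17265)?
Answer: -31893 + 2*√4301 ≈ -31762.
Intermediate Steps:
D(Z, G) = 41 + G + Z (D(Z, G) = (G + Z) + 41 = 41 + G + Z)
-31893 + √(D(-106, (-1 - 1)²) + 17265) = -31893 + √((41 + (-1 - 1)² - 106) + 17265) = -31893 + √((41 + (-2)² - 106) + 17265) = -31893 + √((41 + 4 - 106) + 17265) = -31893 + √(-61 + 17265) = -31893 + √17204 = -31893 + 2*√4301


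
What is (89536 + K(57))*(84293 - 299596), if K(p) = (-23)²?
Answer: -19391264695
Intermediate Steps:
K(p) = 529
(89536 + K(57))*(84293 - 299596) = (89536 + 529)*(84293 - 299596) = 90065*(-215303) = -19391264695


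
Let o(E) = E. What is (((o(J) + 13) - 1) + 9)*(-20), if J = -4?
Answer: -340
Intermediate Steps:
(((o(J) + 13) - 1) + 9)*(-20) = (((-4 + 13) - 1) + 9)*(-20) = ((9 - 1) + 9)*(-20) = (8 + 9)*(-20) = 17*(-20) = -340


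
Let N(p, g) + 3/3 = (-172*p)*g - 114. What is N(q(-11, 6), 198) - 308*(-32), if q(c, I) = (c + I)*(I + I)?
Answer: 2053101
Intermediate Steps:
q(c, I) = 2*I*(I + c) (q(c, I) = (I + c)*(2*I) = 2*I*(I + c))
N(p, g) = -115 - 172*g*p (N(p, g) = -1 + ((-172*p)*g - 114) = -1 + (-172*g*p - 114) = -1 + (-114 - 172*g*p) = -115 - 172*g*p)
N(q(-11, 6), 198) - 308*(-32) = (-115 - 172*198*2*6*(6 - 11)) - 308*(-32) = (-115 - 172*198*2*6*(-5)) - 1*(-9856) = (-115 - 172*198*(-60)) + 9856 = (-115 + 2043360) + 9856 = 2043245 + 9856 = 2053101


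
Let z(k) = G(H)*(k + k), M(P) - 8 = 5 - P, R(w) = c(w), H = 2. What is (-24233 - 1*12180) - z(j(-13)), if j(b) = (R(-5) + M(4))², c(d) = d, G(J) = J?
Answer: -36477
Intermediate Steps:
R(w) = w
M(P) = 13 - P (M(P) = 8 + (5 - P) = 13 - P)
j(b) = 16 (j(b) = (-5 + (13 - 1*4))² = (-5 + (13 - 4))² = (-5 + 9)² = 4² = 16)
z(k) = 4*k (z(k) = 2*(k + k) = 2*(2*k) = 4*k)
(-24233 - 1*12180) - z(j(-13)) = (-24233 - 1*12180) - 4*16 = (-24233 - 12180) - 1*64 = -36413 - 64 = -36477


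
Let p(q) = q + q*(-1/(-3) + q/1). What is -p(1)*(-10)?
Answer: 70/3 ≈ 23.333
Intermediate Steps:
p(q) = q + q*(⅓ + q) (p(q) = q + q*(-1*(-⅓) + q*1) = q + q*(⅓ + q))
-p(1)*(-10) = -(4 + 3*1)/3*(-10) = -(4 + 3)/3*(-10) = -7/3*(-10) = 70/3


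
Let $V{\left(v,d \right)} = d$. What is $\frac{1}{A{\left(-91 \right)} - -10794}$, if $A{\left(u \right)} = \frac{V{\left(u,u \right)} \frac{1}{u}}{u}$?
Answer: $\frac{91}{982253} \approx 9.2644 \cdot 10^{-5}$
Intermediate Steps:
$A{\left(u \right)} = \frac{1}{u}$ ($A{\left(u \right)} = \frac{u \frac{1}{u}}{u} = 1 \frac{1}{u} = \frac{1}{u}$)
$\frac{1}{A{\left(-91 \right)} - -10794} = \frac{1}{\frac{1}{-91} - -10794} = \frac{1}{- \frac{1}{91} + 10794} = \frac{1}{\frac{982253}{91}} = \frac{91}{982253}$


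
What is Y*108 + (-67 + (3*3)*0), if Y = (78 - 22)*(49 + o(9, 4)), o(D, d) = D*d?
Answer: 514013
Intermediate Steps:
Y = 4760 (Y = (78 - 22)*(49 + 9*4) = 56*(49 + 36) = 56*85 = 4760)
Y*108 + (-67 + (3*3)*0) = 4760*108 + (-67 + (3*3)*0) = 514080 + (-67 + 9*0) = 514080 + (-67 + 0) = 514080 - 67 = 514013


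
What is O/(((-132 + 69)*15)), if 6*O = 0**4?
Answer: 0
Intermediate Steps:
O = 0 (O = (1/6)*0**4 = (1/6)*0 = 0)
O/(((-132 + 69)*15)) = 0/(((-132 + 69)*15)) = 0/((-63*15)) = 0/(-945) = 0*(-1/945) = 0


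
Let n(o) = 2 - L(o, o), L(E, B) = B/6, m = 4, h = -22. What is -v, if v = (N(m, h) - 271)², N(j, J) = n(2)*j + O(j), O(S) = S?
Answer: -609961/9 ≈ -67774.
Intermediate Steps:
L(E, B) = B/6 (L(E, B) = B*(⅙) = B/6)
n(o) = 2 - o/6
N(j, J) = 8*j/3 (N(j, J) = (2 - ⅙*2)*j + j = (2 - ⅓)*j + j = 5*j/3 + j = 8*j/3)
v = 609961/9 (v = ((8/3)*4 - 271)² = (32/3 - 271)² = (-781/3)² = 609961/9 ≈ 67774.)
-v = -1*609961/9 = -609961/9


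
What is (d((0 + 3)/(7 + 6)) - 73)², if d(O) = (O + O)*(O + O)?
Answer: 151314601/28561 ≈ 5297.9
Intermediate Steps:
d(O) = 4*O² (d(O) = (2*O)*(2*O) = 4*O²)
(d((0 + 3)/(7 + 6)) - 73)² = (4*((0 + 3)/(7 + 6))² - 73)² = (4*(3/13)² - 73)² = (4*(9/169) - 73)² = (36/169 - 73)² = (-12301/169)² = 151314601/28561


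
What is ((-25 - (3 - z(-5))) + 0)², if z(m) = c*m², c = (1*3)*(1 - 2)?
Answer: 10609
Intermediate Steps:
c = -3 (c = 3*(-1) = -3)
z(m) = -3*m²
((-25 - (3 - z(-5))) + 0)² = ((-25 - (3 - (-3)*(-5)²)) + 0)² = ((-25 - (3 - (-3)*25)) + 0)² = ((-25 - (3 - 1*(-75))) + 0)² = ((-25 - (3 + 75)) + 0)² = ((-25 - 1*78) + 0)² = ((-25 - 78) + 0)² = (-103 + 0)² = (-103)² = 10609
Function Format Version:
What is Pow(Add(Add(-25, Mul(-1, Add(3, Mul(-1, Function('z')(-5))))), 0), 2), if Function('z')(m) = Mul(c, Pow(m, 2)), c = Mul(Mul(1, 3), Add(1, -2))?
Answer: 10609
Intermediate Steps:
c = -3 (c = Mul(3, -1) = -3)
Function('z')(m) = Mul(-3, Pow(m, 2))
Pow(Add(Add(-25, Mul(-1, Add(3, Mul(-1, Function('z')(-5))))), 0), 2) = Pow(Add(Add(-25, Mul(-1, Add(3, Mul(-1, Mul(-3, Pow(-5, 2)))))), 0), 2) = Pow(Add(Add(-25, Mul(-1, Add(3, Mul(-1, Mul(-3, 25))))), 0), 2) = Pow(Add(Add(-25, Mul(-1, Add(3, Mul(-1, -75)))), 0), 2) = Pow(Add(Add(-25, Mul(-1, Add(3, 75))), 0), 2) = Pow(Add(Add(-25, Mul(-1, 78)), 0), 2) = Pow(Add(Add(-25, -78), 0), 2) = Pow(Add(-103, 0), 2) = Pow(-103, 2) = 10609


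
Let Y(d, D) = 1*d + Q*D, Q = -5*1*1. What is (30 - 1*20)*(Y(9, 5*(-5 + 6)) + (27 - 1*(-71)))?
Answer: 820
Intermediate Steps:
Q = -5 (Q = -5*1 = -5)
Y(d, D) = d - 5*D (Y(d, D) = 1*d - 5*D = d - 5*D)
(30 - 1*20)*(Y(9, 5*(-5 + 6)) + (27 - 1*(-71))) = (30 - 1*20)*((9 - 25*(-5 + 6)) + (27 - 1*(-71))) = (30 - 20)*((9 - 25) + (27 + 71)) = 10*((9 - 5*5) + 98) = 10*((9 - 25) + 98) = 10*(-16 + 98) = 10*82 = 820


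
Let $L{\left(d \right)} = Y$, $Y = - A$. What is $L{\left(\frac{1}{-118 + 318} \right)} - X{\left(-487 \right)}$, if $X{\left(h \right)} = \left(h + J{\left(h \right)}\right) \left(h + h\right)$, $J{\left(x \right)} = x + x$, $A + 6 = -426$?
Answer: $-1422582$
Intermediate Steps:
$A = -432$ ($A = -6 - 426 = -432$)
$J{\left(x \right)} = 2 x$
$X{\left(h \right)} = 6 h^{2}$ ($X{\left(h \right)} = \left(h + 2 h\right) \left(h + h\right) = 3 h 2 h = 6 h^{2}$)
$Y = 432$ ($Y = \left(-1\right) \left(-432\right) = 432$)
$L{\left(d \right)} = 432$
$L{\left(\frac{1}{-118 + 318} \right)} - X{\left(-487 \right)} = 432 - 6 \left(-487\right)^{2} = 432 - 6 \cdot 237169 = 432 - 1423014 = -1422582$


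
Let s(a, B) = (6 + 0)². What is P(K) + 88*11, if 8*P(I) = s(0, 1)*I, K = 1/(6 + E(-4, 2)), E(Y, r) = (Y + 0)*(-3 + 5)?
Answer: 3863/4 ≈ 965.75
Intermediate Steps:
s(a, B) = 36 (s(a, B) = 6² = 36)
E(Y, r) = 2*Y (E(Y, r) = Y*2 = 2*Y)
K = -½ (K = 1/(6 + 2*(-4)) = 1/(6 - 8) = 1/(-2) = -½ ≈ -0.50000)
P(I) = 9*I/2 (P(I) = (36*I)/8 = 9*I/2)
P(K) + 88*11 = (9/2)*(-½) + 88*11 = -9/4 + 968 = 3863/4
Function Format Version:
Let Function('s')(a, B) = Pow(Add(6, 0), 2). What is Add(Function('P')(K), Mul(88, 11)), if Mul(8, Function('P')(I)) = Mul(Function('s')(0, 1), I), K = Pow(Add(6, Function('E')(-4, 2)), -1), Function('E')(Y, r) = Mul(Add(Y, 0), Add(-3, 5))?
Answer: Rational(3863, 4) ≈ 965.75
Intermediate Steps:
Function('s')(a, B) = 36 (Function('s')(a, B) = Pow(6, 2) = 36)
Function('E')(Y, r) = Mul(2, Y) (Function('E')(Y, r) = Mul(Y, 2) = Mul(2, Y))
K = Rational(-1, 2) (K = Pow(Add(6, Mul(2, -4)), -1) = Pow(Add(6, -8), -1) = Pow(-2, -1) = Rational(-1, 2) ≈ -0.50000)
Function('P')(I) = Mul(Rational(9, 2), I) (Function('P')(I) = Mul(Rational(1, 8), Mul(36, I)) = Mul(Rational(9, 2), I))
Add(Function('P')(K), Mul(88, 11)) = Add(Mul(Rational(9, 2), Rational(-1, 2)), Mul(88, 11)) = Add(Rational(-9, 4), 968) = Rational(3863, 4)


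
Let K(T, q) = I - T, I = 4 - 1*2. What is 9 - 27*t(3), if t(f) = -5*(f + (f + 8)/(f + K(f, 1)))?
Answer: 2313/2 ≈ 1156.5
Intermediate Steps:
I = 2 (I = 4 - 2 = 2)
K(T, q) = 2 - T
t(f) = -20 - 15*f/2 (t(f) = -5*(f + (f + 8)/(f + (2 - f))) = -5*(f + (8 + f)/2) = -5*(f + (8 + f)*(½)) = -5*(f + (4 + f/2)) = -5*(4 + 3*f/2) = -20 - 15*f/2)
9 - 27*t(3) = 9 - 27*(-20 - 15/2*3) = 9 - 27*(-20 - 45/2) = 9 - 27*(-85/2) = 9 + 2295/2 = 2313/2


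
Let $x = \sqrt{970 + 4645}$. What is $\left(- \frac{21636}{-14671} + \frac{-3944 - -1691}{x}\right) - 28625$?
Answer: $- \frac{419935739}{14671} - \frac{2253 \sqrt{5615}}{5615} \approx -28654.0$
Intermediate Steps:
$x = \sqrt{5615} \approx 74.933$
$\left(- \frac{21636}{-14671} + \frac{-3944 - -1691}{x}\right) - 28625 = \left(- \frac{21636}{-14671} + \frac{-3944 - -1691}{\sqrt{5615}}\right) - 28625 = \left(\left(-21636\right) \left(- \frac{1}{14671}\right) + \left(-3944 + 1691\right) \frac{\sqrt{5615}}{5615}\right) - 28625 = \left(\frac{21636}{14671} - 2253 \frac{\sqrt{5615}}{5615}\right) - 28625 = \left(\frac{21636}{14671} - \frac{2253 \sqrt{5615}}{5615}\right) - 28625 = - \frac{419935739}{14671} - \frac{2253 \sqrt{5615}}{5615}$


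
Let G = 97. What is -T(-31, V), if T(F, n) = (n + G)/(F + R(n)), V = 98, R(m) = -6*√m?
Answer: -6045/2567 + 8190*√2/2567 ≈ 2.1572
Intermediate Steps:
T(F, n) = (97 + n)/(F - 6*√n) (T(F, n) = (n + 97)/(F - 6*√n) = (97 + n)/(F - 6*√n))
-T(-31, V) = -(97 + 98)/(-31 - 42*√2) = -195/(-31 - 42*√2)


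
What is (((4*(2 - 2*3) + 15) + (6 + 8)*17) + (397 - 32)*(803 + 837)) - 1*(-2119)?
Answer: 600956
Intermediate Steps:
(((4*(2 - 2*3) + 15) + (6 + 8)*17) + (397 - 32)*(803 + 837)) - 1*(-2119) = (((4*(2 - 6) + 15) + 14*17) + 365*1640) + 2119 = (((4*(-4) + 15) + 238) + 598600) + 2119 = (((-16 + 15) + 238) + 598600) + 2119 = ((-1 + 238) + 598600) + 2119 = (237 + 598600) + 2119 = 598837 + 2119 = 600956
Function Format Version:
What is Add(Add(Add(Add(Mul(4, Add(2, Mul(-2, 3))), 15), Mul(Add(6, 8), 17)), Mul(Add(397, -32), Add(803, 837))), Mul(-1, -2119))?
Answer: 600956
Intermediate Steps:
Add(Add(Add(Add(Mul(4, Add(2, Mul(-2, 3))), 15), Mul(Add(6, 8), 17)), Mul(Add(397, -32), Add(803, 837))), Mul(-1, -2119)) = Add(Add(Add(Add(Mul(4, Add(2, -6)), 15), Mul(14, 17)), Mul(365, 1640)), 2119) = Add(Add(Add(Add(Mul(4, -4), 15), 238), 598600), 2119) = Add(Add(Add(Add(-16, 15), 238), 598600), 2119) = Add(Add(Add(-1, 238), 598600), 2119) = Add(Add(237, 598600), 2119) = Add(598837, 2119) = 600956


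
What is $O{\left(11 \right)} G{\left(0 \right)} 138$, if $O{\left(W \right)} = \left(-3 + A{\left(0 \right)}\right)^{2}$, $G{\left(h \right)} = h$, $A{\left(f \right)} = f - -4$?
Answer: $0$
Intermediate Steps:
$A{\left(f \right)} = 4 + f$ ($A{\left(f \right)} = f + 4 = 4 + f$)
$O{\left(W \right)} = 1$ ($O{\left(W \right)} = \left(-3 + \left(4 + 0\right)\right)^{2} = \left(-3 + 4\right)^{2} = 1^{2} = 1$)
$O{\left(11 \right)} G{\left(0 \right)} 138 = 1 \cdot 0 \cdot 138 = 0 \cdot 138 = 0$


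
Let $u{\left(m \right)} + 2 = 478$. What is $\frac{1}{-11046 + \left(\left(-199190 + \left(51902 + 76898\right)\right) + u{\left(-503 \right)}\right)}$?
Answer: $- \frac{1}{80960} \approx -1.2352 \cdot 10^{-5}$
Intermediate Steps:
$u{\left(m \right)} = 476$ ($u{\left(m \right)} = -2 + 478 = 476$)
$\frac{1}{-11046 + \left(\left(-199190 + \left(51902 + 76898\right)\right) + u{\left(-503 \right)}\right)} = \frac{1}{-11046 + \left(\left(-199190 + \left(51902 + 76898\right)\right) + 476\right)} = \frac{1}{-11046 + \left(\left(-199190 + 128800\right) + 476\right)} = \frac{1}{-11046 + \left(-70390 + 476\right)} = \frac{1}{-11046 - 69914} = \frac{1}{-80960} = - \frac{1}{80960}$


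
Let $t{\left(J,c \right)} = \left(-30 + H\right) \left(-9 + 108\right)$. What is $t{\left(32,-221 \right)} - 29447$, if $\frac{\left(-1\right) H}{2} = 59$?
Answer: $-44099$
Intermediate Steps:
$H = -118$ ($H = \left(-2\right) 59 = -118$)
$t{\left(J,c \right)} = -14652$ ($t{\left(J,c \right)} = \left(-30 - 118\right) \left(-9 + 108\right) = \left(-148\right) 99 = -14652$)
$t{\left(32,-221 \right)} - 29447 = -14652 - 29447 = -44099$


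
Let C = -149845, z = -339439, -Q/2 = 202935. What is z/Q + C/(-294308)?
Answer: 3493852247/2596756260 ≈ 1.3455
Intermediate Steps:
Q = -405870 (Q = -2*202935 = -405870)
z/Q + C/(-294308) = -339439/(-405870) - 149845/(-294308) = -339439*(-1/405870) - 149845*(-1/294308) = 339439/405870 + 6515/12796 = 3493852247/2596756260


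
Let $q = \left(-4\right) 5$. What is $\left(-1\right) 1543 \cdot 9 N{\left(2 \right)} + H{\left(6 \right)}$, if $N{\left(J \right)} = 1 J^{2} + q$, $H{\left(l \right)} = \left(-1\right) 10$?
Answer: $222182$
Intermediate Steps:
$H{\left(l \right)} = -10$
$q = -20$
$N{\left(J \right)} = -20 + J^{2}$ ($N{\left(J \right)} = 1 J^{2} - 20 = J^{2} - 20 = -20 + J^{2}$)
$\left(-1\right) 1543 \cdot 9 N{\left(2 \right)} + H{\left(6 \right)} = \left(-1\right) 1543 \cdot 9 \left(-20 + 2^{2}\right) - 10 = - 1543 \cdot 9 \left(-20 + 4\right) - 10 = - 1543 \cdot 9 \left(-16\right) - 10 = \left(-1543\right) \left(-144\right) - 10 = 222192 - 10 = 222182$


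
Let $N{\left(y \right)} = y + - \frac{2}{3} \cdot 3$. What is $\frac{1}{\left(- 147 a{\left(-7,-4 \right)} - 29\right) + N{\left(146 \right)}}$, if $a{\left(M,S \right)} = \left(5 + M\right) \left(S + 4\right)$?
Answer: $\frac{1}{115} \approx 0.0086956$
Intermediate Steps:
$a{\left(M,S \right)} = \left(4 + S\right) \left(5 + M\right)$ ($a{\left(M,S \right)} = \left(5 + M\right) \left(4 + S\right) = \left(4 + S\right) \left(5 + M\right)$)
$N{\left(y \right)} = -2 + y$ ($N{\left(y \right)} = y + \left(-2\right) \frac{1}{3} \cdot 3 = y - 2 = -2 + y$)
$\frac{1}{\left(- 147 a{\left(-7,-4 \right)} - 29\right) + N{\left(146 \right)}} = \frac{1}{\left(- 147 \left(20 + 4 \left(-7\right) + 5 \left(-4\right) - -28\right) - 29\right) + \left(-2 + 146\right)} = \frac{1}{\left(- 147 \left(20 - 28 - 20 + 28\right) - 29\right) + 144} = \frac{1}{\left(\left(-147\right) 0 - 29\right) + 144} = \frac{1}{\left(0 - 29\right) + 144} = \frac{1}{-29 + 144} = \frac{1}{115}$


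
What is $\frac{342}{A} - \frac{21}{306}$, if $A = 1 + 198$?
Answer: $\frac{33491}{20298} \approx 1.65$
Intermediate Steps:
$A = 199$
$\frac{342}{A} - \frac{21}{306} = \frac{342}{199} - \frac{21}{306} = 342 \cdot \frac{1}{199} - \frac{7}{102} = \frac{342}{199} - \frac{7}{102} = \frac{33491}{20298}$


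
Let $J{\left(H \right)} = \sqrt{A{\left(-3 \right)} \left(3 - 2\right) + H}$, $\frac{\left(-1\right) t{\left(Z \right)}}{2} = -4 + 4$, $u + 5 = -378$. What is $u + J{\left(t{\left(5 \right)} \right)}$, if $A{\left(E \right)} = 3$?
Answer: $-383 + \sqrt{3} \approx -381.27$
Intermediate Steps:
$u = -383$ ($u = -5 - 378 = -383$)
$t{\left(Z \right)} = 0$ ($t{\left(Z \right)} = - 2 \left(-4 + 4\right) = \left(-2\right) 0 = 0$)
$J{\left(H \right)} = \sqrt{3 + H}$ ($J{\left(H \right)} = \sqrt{3 \left(3 - 2\right) + H} = \sqrt{3 \cdot 1 + H} = \sqrt{3 + H}$)
$u + J{\left(t{\left(5 \right)} \right)} = -383 + \sqrt{3 + 0} = -383 + \sqrt{3}$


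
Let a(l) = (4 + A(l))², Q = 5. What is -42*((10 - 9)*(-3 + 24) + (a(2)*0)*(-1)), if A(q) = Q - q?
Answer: -882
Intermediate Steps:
A(q) = 5 - q
a(l) = (9 - l)² (a(l) = (4 + (5 - l))² = (9 - l)²)
-42*((10 - 9)*(-3 + 24) + (a(2)*0)*(-1)) = -42*((10 - 9)*(-3 + 24) + ((-9 + 2)²*0)*(-1)) = -42*(1*21 + ((-7)²*0)*(-1)) = -42*(21 + (49*0)*(-1)) = -42*(21 + 0*(-1)) = -42*(21 + 0) = -42*21 = -882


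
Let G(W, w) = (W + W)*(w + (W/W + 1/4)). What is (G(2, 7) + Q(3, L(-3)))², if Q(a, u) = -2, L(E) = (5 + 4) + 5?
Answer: 961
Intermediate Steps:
L(E) = 14 (L(E) = 9 + 5 = 14)
G(W, w) = 2*W*(5/4 + w) (G(W, w) = (2*W)*(w + (1 + 1*(¼))) = (2*W)*(w + (1 + ¼)) = (2*W)*(w + 5/4) = (2*W)*(5/4 + w) = 2*W*(5/4 + w))
(G(2, 7) + Q(3, L(-3)))² = ((½)*2*(5 + 4*7) - 2)² = ((½)*2*(5 + 28) - 2)² = ((½)*2*33 - 2)² = (33 - 2)² = 31² = 961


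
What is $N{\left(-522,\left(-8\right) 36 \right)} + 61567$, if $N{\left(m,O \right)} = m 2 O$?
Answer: $362239$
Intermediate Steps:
$N{\left(m,O \right)} = 2 O m$ ($N{\left(m,O \right)} = 2 m O = 2 O m$)
$N{\left(-522,\left(-8\right) 36 \right)} + 61567 = 2 \left(\left(-8\right) 36\right) \left(-522\right) + 61567 = 2 \left(-288\right) \left(-522\right) + 61567 = 300672 + 61567 = 362239$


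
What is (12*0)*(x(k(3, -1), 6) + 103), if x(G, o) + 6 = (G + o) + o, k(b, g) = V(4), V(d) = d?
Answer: 0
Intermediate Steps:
k(b, g) = 4
x(G, o) = -6 + G + 2*o (x(G, o) = -6 + ((G + o) + o) = -6 + (G + 2*o) = -6 + G + 2*o)
(12*0)*(x(k(3, -1), 6) + 103) = (12*0)*((-6 + 4 + 2*6) + 103) = 0*((-6 + 4 + 12) + 103) = 0*(10 + 103) = 0*113 = 0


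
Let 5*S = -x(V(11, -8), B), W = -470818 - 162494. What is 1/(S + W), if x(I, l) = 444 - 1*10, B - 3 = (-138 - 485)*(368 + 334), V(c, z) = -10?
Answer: -5/3166994 ≈ -1.5788e-6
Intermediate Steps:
B = -437343 (B = 3 + (-138 - 485)*(368 + 334) = 3 - 623*702 = 3 - 437346 = -437343)
W = -633312
x(I, l) = 434 (x(I, l) = 444 - 10 = 434)
S = -434/5 (S = (-1*434)/5 = (⅕)*(-434) = -434/5 ≈ -86.800)
1/(S + W) = 1/(-434/5 - 633312) = 1/(-3166994/5) = -5/3166994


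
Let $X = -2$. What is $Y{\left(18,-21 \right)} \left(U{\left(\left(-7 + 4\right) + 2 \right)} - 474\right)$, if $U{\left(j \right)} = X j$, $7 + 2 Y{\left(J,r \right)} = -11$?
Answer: $4248$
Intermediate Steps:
$Y{\left(J,r \right)} = -9$ ($Y{\left(J,r \right)} = - \frac{7}{2} + \frac{1}{2} \left(-11\right) = - \frac{7}{2} - \frac{11}{2} = -9$)
$U{\left(j \right)} = - 2 j$
$Y{\left(18,-21 \right)} \left(U{\left(\left(-7 + 4\right) + 2 \right)} - 474\right) = - 9 \left(- 2 \left(\left(-7 + 4\right) + 2\right) - 474\right) = - 9 \left(- 2 \left(-3 + 2\right) - 474\right) = - 9 \left(\left(-2\right) \left(-1\right) - 474\right) = - 9 \left(2 - 474\right) = \left(-9\right) \left(-472\right) = 4248$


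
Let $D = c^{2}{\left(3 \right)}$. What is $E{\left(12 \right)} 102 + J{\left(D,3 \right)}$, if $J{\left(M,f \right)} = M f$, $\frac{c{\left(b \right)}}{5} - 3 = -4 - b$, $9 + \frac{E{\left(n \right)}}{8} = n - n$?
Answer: $-6144$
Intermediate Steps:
$E{\left(n \right)} = -72$ ($E{\left(n \right)} = -72 + 8 \left(n - n\right) = -72 + 8 \cdot 0 = -72 + 0 = -72$)
$c{\left(b \right)} = -5 - 5 b$ ($c{\left(b \right)} = 15 + 5 \left(-4 - b\right) = 15 - \left(20 + 5 b\right) = -5 - 5 b$)
$D = 400$ ($D = \left(-5 - 15\right)^{2} = \left(-20\right)^{2} = 400$)
$E{\left(12 \right)} 102 + J{\left(D,3 \right)} = \left(-72\right) 102 + 400 \cdot 3 = -7344 + 1200 = -6144$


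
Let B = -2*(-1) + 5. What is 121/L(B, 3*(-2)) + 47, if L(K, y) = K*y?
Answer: 1853/42 ≈ 44.119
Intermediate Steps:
B = 7 (B = 2 + 5 = 7)
121/L(B, 3*(-2)) + 47 = 121/(7*(3*(-2))) + 47 = 121/(7*(-6)) + 47 = 121/(-42) + 47 = -1/42*121 + 47 = -121/42 + 47 = 1853/42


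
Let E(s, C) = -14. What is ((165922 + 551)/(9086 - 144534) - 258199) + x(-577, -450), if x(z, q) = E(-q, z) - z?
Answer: -34896447401/135448 ≈ -2.5764e+5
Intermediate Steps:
x(z, q) = -14 - z
((165922 + 551)/(9086 - 144534) - 258199) + x(-577, -450) = ((165922 + 551)/(9086 - 144534) - 258199) + (-14 - 1*(-577)) = (166473/(-135448) - 258199) + (-14 + 577) = (166473*(-1/135448) - 258199) + 563 = (-166473/135448 - 258199) + 563 = -34972704625/135448 + 563 = -34896447401/135448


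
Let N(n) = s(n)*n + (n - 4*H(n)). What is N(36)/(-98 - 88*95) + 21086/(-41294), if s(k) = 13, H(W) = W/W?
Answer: -49748097/87316163 ≈ -0.56975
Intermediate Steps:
H(W) = 1
N(n) = -4 + 14*n (N(n) = 13*n + (n - 4*1) = 13*n + (n - 4) = 13*n + (-4 + n) = -4 + 14*n)
N(36)/(-98 - 88*95) + 21086/(-41294) = (-4 + 14*36)/(-98 - 88*95) + 21086/(-41294) = (-4 + 504)/(-98 - 8360) + 21086*(-1/41294) = 500/(-8458) - 10543/20647 = 500*(-1/8458) - 10543/20647 = -250/4229 - 10543/20647 = -49748097/87316163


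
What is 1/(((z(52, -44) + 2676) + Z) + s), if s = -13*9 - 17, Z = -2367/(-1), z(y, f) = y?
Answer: 1/4961 ≈ 0.00020157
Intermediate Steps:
Z = 2367 (Z = -2367*(-1) = 2367)
s = -134 (s = -117 - 17 = -134)
1/(((z(52, -44) + 2676) + Z) + s) = 1/(((52 + 2676) + 2367) - 134) = 1/((2728 + 2367) - 134) = 1/(5095 - 134) = 1/4961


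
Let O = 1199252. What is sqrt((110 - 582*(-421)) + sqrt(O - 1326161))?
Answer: sqrt(245132 + 3*I*sqrt(14101)) ≈ 495.11 + 0.36*I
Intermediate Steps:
sqrt((110 - 582*(-421)) + sqrt(O - 1326161)) = sqrt((110 - 582*(-421)) + sqrt(1199252 - 1326161)) = sqrt((110 + 245022) + sqrt(-126909)) = sqrt(245132 + 3*I*sqrt(14101))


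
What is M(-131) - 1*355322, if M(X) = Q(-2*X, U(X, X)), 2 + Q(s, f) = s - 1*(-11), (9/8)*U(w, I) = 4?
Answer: -355051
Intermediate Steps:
U(w, I) = 32/9 (U(w, I) = (8/9)*4 = 32/9)
Q(s, f) = 9 + s (Q(s, f) = -2 + (s - 1*(-11)) = -2 + (s + 11) = -2 + (11 + s) = 9 + s)
M(X) = 9 - 2*X
M(-131) - 1*355322 = (9 - 2*(-131)) - 1*355322 = (9 + 262) - 355322 = 271 - 355322 = -355051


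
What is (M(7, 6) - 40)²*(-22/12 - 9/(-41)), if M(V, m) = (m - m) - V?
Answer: -876973/246 ≈ -3564.9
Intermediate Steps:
M(V, m) = -V (M(V, m) = 0 - V = -V)
(M(7, 6) - 40)²*(-22/12 - 9/(-41)) = (-1*7 - 40)²*(-22/12 - 9/(-41)) = (-7 - 40)²*(-22*1/12 - 9*(-1/41)) = (-47)²*(-11/6 + 9/41) = 2209*(-397/246) = -876973/246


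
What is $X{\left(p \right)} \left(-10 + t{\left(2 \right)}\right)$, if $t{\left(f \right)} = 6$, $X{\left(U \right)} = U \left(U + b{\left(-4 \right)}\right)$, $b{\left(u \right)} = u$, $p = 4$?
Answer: $0$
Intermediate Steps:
$X{\left(U \right)} = U \left(-4 + U\right)$ ($X{\left(U \right)} = U \left(U - 4\right) = U \left(-4 + U\right)$)
$X{\left(p \right)} \left(-10 + t{\left(2 \right)}\right) = 4 \left(-4 + 4\right) \left(-10 + 6\right) = 4 \cdot 0 \left(-4\right) = 0 \left(-4\right) = 0$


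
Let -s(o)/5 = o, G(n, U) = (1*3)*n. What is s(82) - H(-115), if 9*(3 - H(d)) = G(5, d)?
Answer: -1234/3 ≈ -411.33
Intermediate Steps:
G(n, U) = 3*n
s(o) = -5*o
H(d) = 4/3 (H(d) = 3 - 5/3 = 4/3)
s(82) - H(-115) = -5*82 - 1*4/3 = -410 - 4/3 = -1234/3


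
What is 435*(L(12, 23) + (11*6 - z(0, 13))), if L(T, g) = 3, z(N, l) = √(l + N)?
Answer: 30015 - 435*√13 ≈ 28447.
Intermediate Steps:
z(N, l) = √(N + l)
435*(L(12, 23) + (11*6 - z(0, 13))) = 435*(3 + (11*6 - √(0 + 13))) = 435*(3 + (66 - √13)) = 435*(69 - √13) = 30015 - 435*√13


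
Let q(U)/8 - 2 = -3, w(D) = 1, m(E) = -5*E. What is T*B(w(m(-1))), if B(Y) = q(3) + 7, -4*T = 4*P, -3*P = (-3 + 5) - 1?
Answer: -⅓ ≈ -0.33333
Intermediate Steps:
P = -⅓ (P = -((-3 + 5) - 1)/3 = -(2 - 1)/3 = -⅓*1 = -⅓ ≈ -0.33333)
T = ⅓ (T = -(-1)/3 = -¼*(-4/3) = ⅓ ≈ 0.33333)
q(U) = -8 (q(U) = 16 + 8*(-3) = 16 - 24 = -8)
B(Y) = -1 (B(Y) = -8 + 7 = -1)
T*B(w(m(-1))) = (⅓)*(-1) = -⅓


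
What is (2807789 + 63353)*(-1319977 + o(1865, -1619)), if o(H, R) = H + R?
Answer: -3789135102802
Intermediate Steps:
(2807789 + 63353)*(-1319977 + o(1865, -1619)) = (2807789 + 63353)*(-1319977 + (1865 - 1619)) = 2871142*(-1319977 + 246) = 2871142*(-1319731) = -3789135102802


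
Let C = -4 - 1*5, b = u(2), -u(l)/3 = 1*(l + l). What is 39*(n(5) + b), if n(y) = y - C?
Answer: 78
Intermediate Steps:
u(l) = -6*l (u(l) = -3*(l + l) = -3*2*l = -6*l)
b = -12 (b = -6*2 = -12)
C = -9 (C = -4 - 5 = -9)
n(y) = 9 + y (n(y) = y - 1*(-9) = y + 9 = 9 + y)
39*(n(5) + b) = 39*((9 + 5) - 12) = 39*(14 - 12) = 39*2 = 78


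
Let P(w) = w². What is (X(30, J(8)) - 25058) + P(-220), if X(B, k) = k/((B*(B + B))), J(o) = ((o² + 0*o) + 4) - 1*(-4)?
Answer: 583551/25 ≈ 23342.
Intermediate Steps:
J(o) = 8 + o² (J(o) = ((o² + 0) + 4) + 4 = (o² + 4) + 4 = (4 + o²) + 4 = 8 + o²)
X(B, k) = k/(2*B²) (X(B, k) = k/((B*(2*B))) = k/((2*B²)) = k*(1/(2*B²)) = k/(2*B²))
(X(30, J(8)) - 25058) + P(-220) = ((½)*(8 + 8²)/30² - 25058) + (-220)² = ((½)*(8 + 64)*(1/900) - 25058) + 48400 = ((½)*72*(1/900) - 25058) + 48400 = (1/25 - 25058) + 48400 = -626449/25 + 48400 = 583551/25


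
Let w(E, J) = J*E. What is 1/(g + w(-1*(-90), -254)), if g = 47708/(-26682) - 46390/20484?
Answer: -45546174/1041370123361 ≈ -4.3737e-5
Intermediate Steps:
w(E, J) = E*J
g = -184585721/45546174 (g = 47708*(-1/26682) - 46390*1/20484 = -23854/13341 - 23195/10242 = -184585721/45546174 ≈ -4.0527)
1/(g + w(-1*(-90), -254)) = 1/(-184585721/45546174 - 1*(-90)*(-254)) = 1/(-184585721/45546174 + 90*(-254)) = 1/(-184585721/45546174 - 22860) = 1/(-1041370123361/45546174) = -45546174/1041370123361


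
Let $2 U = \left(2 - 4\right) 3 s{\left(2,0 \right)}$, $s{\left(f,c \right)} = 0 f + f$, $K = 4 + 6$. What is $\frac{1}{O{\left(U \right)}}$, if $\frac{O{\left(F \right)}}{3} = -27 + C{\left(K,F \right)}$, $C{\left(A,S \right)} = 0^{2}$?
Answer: $- \frac{1}{81} \approx -0.012346$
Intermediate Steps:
$K = 10$
$C{\left(A,S \right)} = 0$
$s{\left(f,c \right)} = f$ ($s{\left(f,c \right)} = 0 + f = f$)
$U = -6$ ($U = \frac{\left(2 - 4\right) 3 \cdot 2}{2} = \frac{\left(-2\right) 3 \cdot 2}{2} = \frac{\left(-6\right) 2}{2} = \frac{1}{2} \left(-12\right) = -6$)
$O{\left(F \right)} = -81$ ($O{\left(F \right)} = 3 \left(-27 + 0\right) = 3 \left(-27\right) = -81$)
$\frac{1}{O{\left(U \right)}} = \frac{1}{-81} = - \frac{1}{81}$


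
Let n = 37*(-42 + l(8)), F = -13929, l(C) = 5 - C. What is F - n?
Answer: -12264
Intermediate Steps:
n = -1665 (n = 37*(-42 + (5 - 1*8)) = 37*(-42 + (5 - 8)) = 37*(-42 - 3) = 37*(-45) = -1665)
F - n = -13929 - 1*(-1665) = -13929 + 1665 = -12264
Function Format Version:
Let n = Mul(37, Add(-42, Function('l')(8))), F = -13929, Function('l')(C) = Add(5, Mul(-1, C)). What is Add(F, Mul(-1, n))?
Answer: -12264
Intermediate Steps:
n = -1665 (n = Mul(37, Add(-42, Add(5, Mul(-1, 8)))) = Mul(37, Add(-42, Add(5, -8))) = Mul(37, Add(-42, -3)) = Mul(37, -45) = -1665)
Add(F, Mul(-1, n)) = Add(-13929, Mul(-1, -1665)) = Add(-13929, 1665) = -12264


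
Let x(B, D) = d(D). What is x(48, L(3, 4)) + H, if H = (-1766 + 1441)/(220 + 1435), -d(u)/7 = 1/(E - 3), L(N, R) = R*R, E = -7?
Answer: 1667/3310 ≈ 0.50362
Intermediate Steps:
L(N, R) = R²
d(u) = 7/10 (d(u) = -7/(-7 - 3) = -7/(-10) = -7*(-⅒) = 7/10)
x(B, D) = 7/10
H = -65/331 (H = -325/1655 = -325*1/1655 = -65/331 ≈ -0.19637)
x(48, L(3, 4)) + H = 7/10 - 65/331 = 1667/3310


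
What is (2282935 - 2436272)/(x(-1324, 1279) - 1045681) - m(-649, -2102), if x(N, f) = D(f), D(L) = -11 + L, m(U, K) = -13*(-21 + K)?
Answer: -28824601050/1044413 ≈ -27599.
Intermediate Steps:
m(U, K) = 273 - 13*K
x(N, f) = -11 + f
(2282935 - 2436272)/(x(-1324, 1279) - 1045681) - m(-649, -2102) = (2282935 - 2436272)/((-11 + 1279) - 1045681) - (273 - 13*(-2102)) = -153337/(1268 - 1045681) - (273 + 27326) = -153337/(-1044413) - 1*27599 = -153337*(-1/1044413) - 27599 = 153337/1044413 - 27599 = -28824601050/1044413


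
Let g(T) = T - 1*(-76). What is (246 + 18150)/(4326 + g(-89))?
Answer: 18396/4313 ≈ 4.2652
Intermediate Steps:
g(T) = 76 + T (g(T) = T + 76 = 76 + T)
(246 + 18150)/(4326 + g(-89)) = (246 + 18150)/(4326 + (76 - 89)) = 18396/(4326 - 13) = 18396/4313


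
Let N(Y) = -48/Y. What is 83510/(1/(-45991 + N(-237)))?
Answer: -303414628230/79 ≈ -3.8407e+9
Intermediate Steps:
83510/(1/(-45991 + N(-237))) = 83510/(1/(-45991 - 48/(-237))) = 83510/(1/(-45991 - 48*(-1/237))) = 83510/(1/(-45991 + 16/79)) = 83510/(1/(-3633273/79)) = 83510/(-79/3633273) = 83510*(-3633273/79) = -303414628230/79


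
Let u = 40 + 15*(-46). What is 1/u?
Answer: -1/650 ≈ -0.0015385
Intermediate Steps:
u = -650 (u = 40 - 690 = -650)
1/u = 1/(-650) = -1/650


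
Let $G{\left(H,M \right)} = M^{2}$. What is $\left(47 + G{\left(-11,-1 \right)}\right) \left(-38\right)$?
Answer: $-1824$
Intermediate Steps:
$\left(47 + G{\left(-11,-1 \right)}\right) \left(-38\right) = \left(47 + \left(-1\right)^{2}\right) \left(-38\right) = \left(47 + 1\right) \left(-38\right) = 48 \left(-38\right) = -1824$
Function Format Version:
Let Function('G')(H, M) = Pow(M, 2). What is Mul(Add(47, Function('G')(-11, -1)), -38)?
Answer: -1824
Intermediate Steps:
Mul(Add(47, Function('G')(-11, -1)), -38) = Mul(Add(47, Pow(-1, 2)), -38) = Mul(Add(47, 1), -38) = Mul(48, -38) = -1824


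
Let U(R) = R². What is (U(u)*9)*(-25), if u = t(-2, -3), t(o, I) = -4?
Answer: -3600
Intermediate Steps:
u = -4
(U(u)*9)*(-25) = ((-4)²*9)*(-25) = (16*9)*(-25) = 144*(-25) = -3600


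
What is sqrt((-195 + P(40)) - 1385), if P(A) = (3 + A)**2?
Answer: sqrt(269) ≈ 16.401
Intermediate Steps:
sqrt((-195 + P(40)) - 1385) = sqrt((-195 + (3 + 40)**2) - 1385) = sqrt((-195 + 43**2) - 1385) = sqrt((-195 + 1849) - 1385) = sqrt(1654 - 1385) = sqrt(269)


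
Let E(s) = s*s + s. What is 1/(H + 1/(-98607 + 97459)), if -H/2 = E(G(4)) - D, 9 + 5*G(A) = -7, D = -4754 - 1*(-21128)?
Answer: 28700/939463479 ≈ 3.0549e-5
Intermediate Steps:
D = 16374 (D = -4754 + 21128 = 16374)
G(A) = -16/5 (G(A) = -9/5 + (1/5)*(-7) = -9/5 - 7/5 = -16/5)
E(s) = s + s**2 (E(s) = s**2 + s = s + s**2)
H = 818348/25 (H = -2*(-16*(1 - 16/5)/5 - 1*16374) = -2*(-16/5*(-11/5) - 16374) = -2*(176/25 - 16374) = -2*(-409174/25) = 818348/25 ≈ 32734.)
1/(H + 1/(-98607 + 97459)) = 1/(818348/25 + 1/(-98607 + 97459)) = 1/(818348/25 + 1/(-1148)) = 1/(818348/25 - 1/1148) = 1/(939463479/28700) = 28700/939463479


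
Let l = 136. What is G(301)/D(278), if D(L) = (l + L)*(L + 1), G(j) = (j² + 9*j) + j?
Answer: 93611/115506 ≈ 0.81044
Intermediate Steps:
G(j) = j² + 10*j
D(L) = (1 + L)*(136 + L) (D(L) = (136 + L)*(L + 1) = (136 + L)*(1 + L) = (1 + L)*(136 + L))
G(301)/D(278) = (301*(10 + 301))/(136 + 278² + 137*278) = (301*311)/(136 + 77284 + 38086) = 93611/115506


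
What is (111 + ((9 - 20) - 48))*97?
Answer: 5044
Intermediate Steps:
(111 + ((9 - 20) - 48))*97 = (111 + (-11 - 48))*97 = (111 - 59)*97 = 52*97 = 5044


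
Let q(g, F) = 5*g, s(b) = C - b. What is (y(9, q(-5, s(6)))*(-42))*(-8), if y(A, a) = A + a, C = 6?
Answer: -5376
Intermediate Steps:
s(b) = 6 - b
(y(9, q(-5, s(6)))*(-42))*(-8) = ((9 + 5*(-5))*(-42))*(-8) = ((9 - 25)*(-42))*(-8) = -16*(-42)*(-8) = 672*(-8) = -5376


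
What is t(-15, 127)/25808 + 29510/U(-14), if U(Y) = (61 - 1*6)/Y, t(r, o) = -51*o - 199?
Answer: -533134215/70972 ≈ -7511.9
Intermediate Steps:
t(r, o) = -199 - 51*o
U(Y) = 55/Y (U(Y) = (61 - 6)/Y = 55/Y)
t(-15, 127)/25808 + 29510/U(-14) = (-199 - 51*127)/25808 + 29510/((55/(-14))) = (-199 - 6477)*(1/25808) + 29510/((55*(-1/14))) = -6676*1/25808 + 29510/(-55/14) = -1669/6452 + 29510*(-14/55) = -1669/6452 - 82628/11 = -533134215/70972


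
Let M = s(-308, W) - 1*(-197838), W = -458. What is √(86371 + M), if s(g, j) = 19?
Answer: 2*√71057 ≈ 533.13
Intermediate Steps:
M = 197857 (M = 19 - 1*(-197838) = 19 + 197838 = 197857)
√(86371 + M) = √(86371 + 197857) = √284228 = 2*√71057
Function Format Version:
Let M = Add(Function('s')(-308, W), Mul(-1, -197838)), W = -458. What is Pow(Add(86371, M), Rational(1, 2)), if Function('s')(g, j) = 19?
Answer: Mul(2, Pow(71057, Rational(1, 2))) ≈ 533.13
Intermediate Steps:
M = 197857 (M = Add(19, Mul(-1, -197838)) = Add(19, 197838) = 197857)
Pow(Add(86371, M), Rational(1, 2)) = Pow(Add(86371, 197857), Rational(1, 2)) = Pow(284228, Rational(1, 2)) = Mul(2, Pow(71057, Rational(1, 2)))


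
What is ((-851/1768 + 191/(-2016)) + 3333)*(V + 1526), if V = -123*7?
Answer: 141047908375/63648 ≈ 2.2161e+6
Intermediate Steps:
V = -861
((-851/1768 + 191/(-2016)) + 3333)*(V + 1526) = ((-851/1768 + 191/(-2016)) + 3333)*(-861 + 1526) = ((-851*1/1768 + 191*(-1/2016)) + 3333)*665 = ((-851/1768 - 191/2016) + 3333)*665 = (-256663/445536 + 3333)*665 = (1484714825/445536)*665 = 141047908375/63648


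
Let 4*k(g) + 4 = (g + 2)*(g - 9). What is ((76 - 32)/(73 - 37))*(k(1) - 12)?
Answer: -209/9 ≈ -23.222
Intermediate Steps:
k(g) = -1 + (-9 + g)*(2 + g)/4 (k(g) = -1 + ((g + 2)*(g - 9))/4 = -1 + ((2 + g)*(-9 + g))/4 = -1 + ((-9 + g)*(2 + g))/4 = -1 + (-9 + g)*(2 + g)/4)
((76 - 32)/(73 - 37))*(k(1) - 12) = ((76 - 32)/(73 - 37))*((-11/2 - 7/4*1 + (¼)*1²) - 12) = (44/36)*((-11/2 - 7/4 + (¼)*1) - 12) = (44*(1/36))*((-11/2 - 7/4 + ¼) - 12) = 11*(-7 - 12)/9 = (11/9)*(-19) = -209/9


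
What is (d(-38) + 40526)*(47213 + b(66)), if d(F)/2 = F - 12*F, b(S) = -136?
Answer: 1947198874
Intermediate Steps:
d(F) = -22*F (d(F) = 2*(F - 12*F) = 2*(-11*F) = -22*F)
(d(-38) + 40526)*(47213 + b(66)) = (-22*(-38) + 40526)*(47213 - 136) = (836 + 40526)*47077 = 41362*47077 = 1947198874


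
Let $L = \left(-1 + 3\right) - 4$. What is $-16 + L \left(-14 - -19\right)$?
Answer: $-26$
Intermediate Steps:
$L = -2$ ($L = 2 - 4 = -2$)
$-16 + L \left(-14 - -19\right) = -16 - 2 \left(-14 - -19\right) = -16 - 2 \left(-14 + 19\right) = -16 - 10 = -26$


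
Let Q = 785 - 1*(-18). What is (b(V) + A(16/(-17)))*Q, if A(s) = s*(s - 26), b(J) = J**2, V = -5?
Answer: 11686059/289 ≈ 40436.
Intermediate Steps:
A(s) = s*(-26 + s)
Q = 803 (Q = 785 + 18 = 803)
(b(V) + A(16/(-17)))*Q = ((-5)**2 + (16/(-17))*(-26 + 16/(-17)))*803 = (25 + (16*(-1/17))*(-26 + 16*(-1/17)))*803 = (25 - 16*(-26 - 16/17)/17)*803 = (25 - 16/17*(-458/17))*803 = (25 + 7328/289)*803 = (14553/289)*803 = 11686059/289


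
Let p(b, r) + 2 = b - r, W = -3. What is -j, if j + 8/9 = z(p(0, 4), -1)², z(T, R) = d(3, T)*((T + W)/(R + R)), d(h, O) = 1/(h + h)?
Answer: 47/144 ≈ 0.32639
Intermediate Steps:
p(b, r) = -2 + b - r (p(b, r) = -2 + (b - r) = -2 + b - r)
d(h, O) = 1/(2*h)
z(T, R) = (-3 + T)/(12*R) (z(T, R) = ((½)/3)*((T - 3)/(R + R)) = ((½)*(⅓))*((-3 + T)/((2*R))) = ((-3 + T)*(1/(2*R)))/6 = ((-3 + T)/(2*R))/6 = (-3 + T)/(12*R))
j = -47/144 (j = -8/9 + ((1/12)*(-3 + (-2 + 0 - 1*4))/(-1))² = -8/9 + ((1/12)*(-1)*(-3 + (-2 + 0 - 4)))² = -8/9 + ((1/12)*(-1)*(-3 - 6))² = -8/9 + ((1/12)*(-1)*(-9))² = -8/9 + (¾)² = -8/9 + 9/16 = -47/144 ≈ -0.32639)
-j = -1*(-47/144) = 47/144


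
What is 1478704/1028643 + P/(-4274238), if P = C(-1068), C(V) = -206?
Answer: 1053424121335/732777499839 ≈ 1.4376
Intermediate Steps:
P = -206
1478704/1028643 + P/(-4274238) = 1478704/1028643 - 206/(-4274238) = 1478704*(1/1028643) - 206*(-1/4274238) = 1478704/1028643 + 103/2137119 = 1053424121335/732777499839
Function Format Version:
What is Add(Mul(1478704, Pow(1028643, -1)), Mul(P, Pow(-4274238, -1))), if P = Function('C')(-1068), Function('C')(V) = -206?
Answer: Rational(1053424121335, 732777499839) ≈ 1.4376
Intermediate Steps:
P = -206
Add(Mul(1478704, Pow(1028643, -1)), Mul(P, Pow(-4274238, -1))) = Add(Mul(1478704, Pow(1028643, -1)), Mul(-206, Pow(-4274238, -1))) = Add(Mul(1478704, Rational(1, 1028643)), Mul(-206, Rational(-1, 4274238))) = Add(Rational(1478704, 1028643), Rational(103, 2137119)) = Rational(1053424121335, 732777499839)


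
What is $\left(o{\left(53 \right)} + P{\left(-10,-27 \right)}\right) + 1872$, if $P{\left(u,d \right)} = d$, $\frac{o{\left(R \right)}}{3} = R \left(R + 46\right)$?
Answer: $17586$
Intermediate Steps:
$o{\left(R \right)} = 3 R \left(46 + R\right)$ ($o{\left(R \right)} = 3 R \left(R + 46\right) = 3 R \left(46 + R\right)$)
$\left(o{\left(53 \right)} + P{\left(-10,-27 \right)}\right) + 1872 = \left(3 \cdot 53 \left(46 + 53\right) - 27\right) + 1872 = \left(3 \cdot 53 \cdot 99 - 27\right) + 1872 = \left(15741 - 27\right) + 1872 = 15714 + 1872 = 17586$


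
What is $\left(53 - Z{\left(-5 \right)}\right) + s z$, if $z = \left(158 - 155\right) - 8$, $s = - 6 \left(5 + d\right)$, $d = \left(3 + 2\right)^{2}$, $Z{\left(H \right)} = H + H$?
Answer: $963$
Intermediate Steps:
$Z{\left(H \right)} = 2 H$
$d = 25$ ($d = 5^{2} = 25$)
$s = -180$ ($s = - 6 \left(5 + 25\right) = \left(-6\right) 30 = -180$)
$z = -5$ ($z = 3 - 8 = -5$)
$\left(53 - Z{\left(-5 \right)}\right) + s z = \left(53 - 2 \left(-5\right)\right) - -900 = \left(53 - -10\right) + 900 = \left(53 + 10\right) + 900 = 63 + 900 = 963$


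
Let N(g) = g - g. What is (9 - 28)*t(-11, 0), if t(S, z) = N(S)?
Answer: 0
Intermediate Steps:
N(g) = 0
t(S, z) = 0
(9 - 28)*t(-11, 0) = (9 - 28)*0 = -19*0 = 0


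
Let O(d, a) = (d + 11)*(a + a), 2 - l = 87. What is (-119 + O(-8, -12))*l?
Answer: 16235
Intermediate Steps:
l = -85 (l = 2 - 1*87 = 2 - 87 = -85)
O(d, a) = 2*a*(11 + d) (O(d, a) = (11 + d)*(2*a) = 2*a*(11 + d))
(-119 + O(-8, -12))*l = (-119 + 2*(-12)*(11 - 8))*(-85) = (-119 + 2*(-12)*3)*(-85) = (-119 - 72)*(-85) = -191*(-85) = 16235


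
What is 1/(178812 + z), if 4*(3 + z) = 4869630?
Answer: 2/2792433 ≈ 7.1622e-7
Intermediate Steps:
z = 2434809/2 (z = -3 + (¼)*4869630 = -3 + 2434815/2 = 2434809/2 ≈ 1.2174e+6)
1/(178812 + z) = 1/(178812 + 2434809/2) = 1/(2792433/2) = 2/2792433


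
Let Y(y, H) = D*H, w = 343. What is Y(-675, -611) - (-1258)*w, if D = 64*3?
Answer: 314182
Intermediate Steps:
D = 192
Y(y, H) = 192*H
Y(-675, -611) - (-1258)*w = 192*(-611) - (-1258)*343 = -117312 - 1*(-431494) = -117312 + 431494 = 314182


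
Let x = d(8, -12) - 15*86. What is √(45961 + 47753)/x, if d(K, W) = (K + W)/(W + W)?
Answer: -6*√93714/7739 ≈ -0.23734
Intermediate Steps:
d(K, W) = (K + W)/(2*W) (d(K, W) = (K + W)/((2*W)) = (K + W)*(1/(2*W)) = (K + W)/(2*W))
x = -7739/6 (x = (½)*(8 - 12)/(-12) - 15*86 = (½)*(-1/12)*(-4) - 1290 = ⅙ - 1290 = -7739/6 ≈ -1289.8)
√(45961 + 47753)/x = √(45961 + 47753)/(-7739/6) = √93714*(-6/7739) = -6*√93714/7739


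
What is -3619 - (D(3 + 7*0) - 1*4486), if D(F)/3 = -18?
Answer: 921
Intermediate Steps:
D(F) = -54 (D(F) = 3*(-18) = -54)
-3619 - (D(3 + 7*0) - 1*4486) = -3619 - (-54 - 1*4486) = -3619 - (-54 - 4486) = -3619 - 1*(-4540) = -3619 + 4540 = 921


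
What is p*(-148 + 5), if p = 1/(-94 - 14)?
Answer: 143/108 ≈ 1.3241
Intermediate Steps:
p = -1/108 (p = 1/(-108) = -1/108 ≈ -0.0092593)
p*(-148 + 5) = -(-148 + 5)/108 = -1/108*(-143) = 143/108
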